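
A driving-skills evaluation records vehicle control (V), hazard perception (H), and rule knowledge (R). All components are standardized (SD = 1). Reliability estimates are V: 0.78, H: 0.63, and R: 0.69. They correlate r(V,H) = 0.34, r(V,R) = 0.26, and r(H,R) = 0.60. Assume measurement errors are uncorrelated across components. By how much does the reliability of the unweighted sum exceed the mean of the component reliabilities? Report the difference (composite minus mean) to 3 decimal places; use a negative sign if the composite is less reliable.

0.133

Var(sum) = 3 + 2.4 = 5.4; true-score variance = 2.1 + 2.4 = 4.5; composite reliability = 0.8333.
Mean component reliability = 0.7000.
Difference = 0.8333 − 0.7000 = 0.133.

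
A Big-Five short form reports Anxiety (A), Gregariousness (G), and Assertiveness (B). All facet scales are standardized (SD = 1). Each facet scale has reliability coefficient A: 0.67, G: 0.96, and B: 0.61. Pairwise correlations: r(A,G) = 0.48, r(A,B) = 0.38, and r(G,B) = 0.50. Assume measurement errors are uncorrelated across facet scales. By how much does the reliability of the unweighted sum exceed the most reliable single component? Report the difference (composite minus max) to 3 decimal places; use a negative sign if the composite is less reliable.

Var(sum) = 3 + 2.72 = 5.72; true-score variance = 2.24 + 2.72 = 4.96; composite reliability = 0.8671.
Max component reliability = 0.9600.
Difference = 0.8671 − 0.9600 = -0.093.

-0.093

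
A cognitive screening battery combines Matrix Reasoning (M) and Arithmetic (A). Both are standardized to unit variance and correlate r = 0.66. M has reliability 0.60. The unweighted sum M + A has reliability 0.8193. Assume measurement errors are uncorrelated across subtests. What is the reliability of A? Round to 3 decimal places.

0.800

Var(M+A) = 2 + 2·0.66 = 3.320.
True-score variance = ρ_M + ρ_A + 2·0.66, so 0.8193 = (0.60 + ρ_A + 1.32) / 3.320.
ρ_A = 0.8193·3.320 − 0.60 − 1.32 = 0.800.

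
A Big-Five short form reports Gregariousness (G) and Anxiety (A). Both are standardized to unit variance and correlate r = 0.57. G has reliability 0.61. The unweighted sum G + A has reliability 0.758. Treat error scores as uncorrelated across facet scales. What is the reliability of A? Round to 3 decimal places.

Var(G+A) = 2 + 2·0.57 = 3.140.
True-score variance = ρ_G + ρ_A + 2·0.57, so 0.758 = (0.61 + ρ_A + 1.14) / 3.140.
ρ_A = 0.758·3.140 − 0.61 − 1.14 = 0.630.

0.630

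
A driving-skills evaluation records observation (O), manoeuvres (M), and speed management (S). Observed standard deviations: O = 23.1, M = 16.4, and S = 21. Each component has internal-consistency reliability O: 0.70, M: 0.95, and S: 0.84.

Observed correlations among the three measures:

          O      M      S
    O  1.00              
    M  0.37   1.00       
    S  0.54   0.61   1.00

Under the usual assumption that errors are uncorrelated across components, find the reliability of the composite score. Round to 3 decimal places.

0.901

Var(O+M+S) = 23.1² + 16.4² + 21² + 2·[23.1·16.4·0.37 + 23.1·21·0.54 + 16.4·21·0.61] = 1243.57 + 1224.42 = 2467.99.
Under uncorrelated errors the observed covariances equal the true-score covariances, so only the own-variance terms attenuate.
True-score variance = [23.1²·0.70 + 16.4²·0.95 + 21²·0.84] + 1224.42 = 999.479 + 1224.42 = 2223.9.
Reliability = 2223.9 / 2467.99 = 0.901.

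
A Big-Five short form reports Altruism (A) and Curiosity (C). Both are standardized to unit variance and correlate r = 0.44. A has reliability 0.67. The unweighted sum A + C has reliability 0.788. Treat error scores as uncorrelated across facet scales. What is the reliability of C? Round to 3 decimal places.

0.719

Var(A+C) = 2 + 2·0.44 = 2.880.
True-score variance = ρ_A + ρ_C + 2·0.44, so 0.788 = (0.67 + ρ_C + 0.88) / 2.880.
ρ_C = 0.788·2.880 − 0.67 − 0.88 = 0.719.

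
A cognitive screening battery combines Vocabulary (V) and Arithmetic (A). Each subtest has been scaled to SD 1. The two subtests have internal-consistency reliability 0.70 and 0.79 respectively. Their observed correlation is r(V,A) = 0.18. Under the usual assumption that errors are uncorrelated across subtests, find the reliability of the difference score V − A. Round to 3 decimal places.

Var(V−A) = 1 + 1 − 2·0.18 = 2 − 0.36 = 1.64.
Under uncorrelated errors the observed covariances equal the true-score covariances, so only the own-variance terms attenuate.
True-score variance = [0.70 + 0.79] − 0.36 = 1.49 − 0.36 = 1.13.
Reliability = 1.13 / 1.64 = 0.689.

0.689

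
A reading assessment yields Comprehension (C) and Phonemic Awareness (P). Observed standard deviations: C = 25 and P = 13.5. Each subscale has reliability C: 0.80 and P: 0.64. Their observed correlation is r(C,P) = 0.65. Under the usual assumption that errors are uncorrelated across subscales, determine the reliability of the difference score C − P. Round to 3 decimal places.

Var(C−P) = 25² + 13.5² − 2·25·13.5·0.65 = 807.25 − 438.75 = 368.5.
Because errors are independent across components, Cov(Tᵢ,Tⱼ) = Cov(Xᵢ,Xⱼ); the off-diagonal part of the true-score variance is the same as above.
True-score variance = [25²·0.80 + 13.5²·0.64] − 438.75 = 616.64 − 438.75 = 177.89.
Reliability = 177.89 / 368.5 = 0.483.

0.483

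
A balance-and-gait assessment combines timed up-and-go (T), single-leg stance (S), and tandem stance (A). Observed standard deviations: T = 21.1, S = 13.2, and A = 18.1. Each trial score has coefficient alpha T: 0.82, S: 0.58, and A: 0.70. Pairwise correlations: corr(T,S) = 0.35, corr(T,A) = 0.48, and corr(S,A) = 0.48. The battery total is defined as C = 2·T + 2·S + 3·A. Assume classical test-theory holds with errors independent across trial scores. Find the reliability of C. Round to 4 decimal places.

0.8469

Var(C) = 2²·21.1² + 2²·13.2² + 3²·18.1² + 2·[4·21.1·13.2·0.35 + 6·21.1·18.1·0.48 + 6·13.2·18.1·0.48] = 5426.29 + 4355.84 = 9782.13.
Under uncorrelated errors the observed covariances equal the true-score covariances, so only the own-variance terms attenuate.
True-score variance = [2²·21.1²·0.82 + 2²·13.2²·0.58 + 3²·18.1²·0.70] + 4355.84 = 3928.47 + 4355.84 = 8284.31.
Reliability = 8284.31 / 9782.13 = 0.8469.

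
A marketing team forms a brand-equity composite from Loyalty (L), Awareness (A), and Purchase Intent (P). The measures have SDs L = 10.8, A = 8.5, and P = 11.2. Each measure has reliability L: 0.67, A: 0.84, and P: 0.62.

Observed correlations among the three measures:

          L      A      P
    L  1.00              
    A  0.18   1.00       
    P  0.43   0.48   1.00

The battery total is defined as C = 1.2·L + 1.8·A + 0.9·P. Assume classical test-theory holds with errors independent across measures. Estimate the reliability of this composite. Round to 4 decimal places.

Var(C) = 1.2²·10.8² + 1.8²·8.5² + 0.9²·11.2² + 2·[2.16·10.8·8.5·0.18 + 1.08·10.8·11.2·0.43 + 1.62·8.5·11.2·0.48] = 503.658 + 331.786 = 835.444.
With uncorrelated errors the cross-covariances are all true-score covariance, so they carry over unchanged; only the diagonal terms shrink to ρᵢσᵢ².
True-score variance = [1.2²·10.8²·0.67 + 1.8²·8.5²·0.84 + 0.9²·11.2²·0.62] + 331.786 = 372.166 + 331.786 = 703.952.
Reliability = 703.952 / 835.444 = 0.8426.

0.8426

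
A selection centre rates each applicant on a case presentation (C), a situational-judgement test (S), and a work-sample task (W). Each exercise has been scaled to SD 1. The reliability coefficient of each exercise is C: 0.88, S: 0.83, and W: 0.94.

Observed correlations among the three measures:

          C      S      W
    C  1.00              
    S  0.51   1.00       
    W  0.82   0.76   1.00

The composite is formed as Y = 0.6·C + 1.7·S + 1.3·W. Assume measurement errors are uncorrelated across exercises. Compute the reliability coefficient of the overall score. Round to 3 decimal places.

Var(Y) = 0.6² + 1.7² + 1.3² + 2·[1.02·0.51 + 0.78·0.82 + 2.21·0.76] = 4.94 + 5.6788 = 10.6188.
Because errors are independent across components, Cov(Tᵢ,Tⱼ) = Cov(Xᵢ,Xⱼ); the off-diagonal part of the true-score variance is the same as above.
True-score variance = [0.6²·0.88 + 1.7²·0.83 + 1.3²·0.94] + 5.6788 = 4.3041 + 5.6788 = 9.9829.
Reliability = 9.9829 / 10.6188 = 0.940.

0.940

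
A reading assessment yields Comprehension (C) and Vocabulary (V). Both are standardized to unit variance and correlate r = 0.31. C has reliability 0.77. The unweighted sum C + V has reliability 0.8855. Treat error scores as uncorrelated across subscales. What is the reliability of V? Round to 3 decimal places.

0.930

Var(C+V) = 2 + 2·0.31 = 2.620.
True-score variance = ρ_C + ρ_V + 2·0.31, so 0.8855 = (0.77 + ρ_V + 0.62) / 2.620.
ρ_V = 0.8855·2.620 − 0.77 − 0.62 = 0.930.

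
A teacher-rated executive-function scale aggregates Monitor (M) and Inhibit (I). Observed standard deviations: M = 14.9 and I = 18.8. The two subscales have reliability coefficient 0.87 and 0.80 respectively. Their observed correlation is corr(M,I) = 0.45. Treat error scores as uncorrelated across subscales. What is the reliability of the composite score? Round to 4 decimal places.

Var(M+I) = 14.9² + 18.8² + 2·[14.9·18.8·0.45] = 575.45 + 252.108 = 827.558.
Because errors are independent across components, Cov(Tᵢ,Tⱼ) = Cov(Xᵢ,Xⱼ); the off-diagonal part of the true-score variance is the same as above.
True-score variance = [14.9²·0.87 + 18.8²·0.80] + 252.108 = 475.901 + 252.108 = 728.009.
Reliability = 728.009 / 827.558 = 0.8797.

0.8797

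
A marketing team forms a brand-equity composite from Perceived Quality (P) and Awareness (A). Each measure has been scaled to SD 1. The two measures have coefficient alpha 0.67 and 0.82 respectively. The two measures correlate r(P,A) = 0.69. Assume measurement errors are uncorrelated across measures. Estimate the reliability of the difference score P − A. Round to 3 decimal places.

Var(P−A) = 1 + 1 − 2·0.69 = 2 − 1.38 = 0.62.
With uncorrelated errors the cross-covariances are all true-score covariance, so they carry over unchanged; only the diagonal terms shrink to ρᵢσᵢ².
True-score variance = [0.67 + 0.82] − 1.38 = 1.49 − 1.38 = 0.11.
Reliability = 0.11 / 0.62 = 0.177.

0.177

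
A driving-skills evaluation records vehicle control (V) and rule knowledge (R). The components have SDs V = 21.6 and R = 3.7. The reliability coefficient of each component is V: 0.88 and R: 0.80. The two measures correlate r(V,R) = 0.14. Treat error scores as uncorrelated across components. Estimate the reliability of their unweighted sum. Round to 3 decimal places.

Var(V+R) = 21.6² + 3.7² + 2·[21.6·3.7·0.14] = 480.25 + 22.3776 = 502.628.
Because errors are independent across components, Cov(Tᵢ,Tⱼ) = Cov(Xᵢ,Xⱼ); the off-diagonal part of the true-score variance is the same as above.
True-score variance = [21.6²·0.88 + 3.7²·0.80] + 22.3776 = 421.525 + 22.3776 = 443.902.
Reliability = 443.902 / 502.628 = 0.883.

0.883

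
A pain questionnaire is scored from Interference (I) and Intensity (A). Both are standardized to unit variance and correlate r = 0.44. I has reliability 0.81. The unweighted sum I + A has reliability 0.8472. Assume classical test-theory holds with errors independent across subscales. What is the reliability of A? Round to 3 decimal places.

Var(I+A) = 2 + 2·0.44 = 2.880.
True-score variance = ρ_I + ρ_A + 2·0.44, so 0.8472 = (0.81 + ρ_A + 0.88) / 2.880.
ρ_A = 0.8472·2.880 − 0.81 − 0.88 = 0.750.

0.750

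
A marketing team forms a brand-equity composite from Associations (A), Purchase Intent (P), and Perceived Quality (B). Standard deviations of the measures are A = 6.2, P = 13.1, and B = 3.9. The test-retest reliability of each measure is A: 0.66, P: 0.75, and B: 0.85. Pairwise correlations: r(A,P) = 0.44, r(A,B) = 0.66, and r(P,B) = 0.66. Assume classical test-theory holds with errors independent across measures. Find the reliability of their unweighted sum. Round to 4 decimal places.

Var(A+P+B) = 6.2² + 13.1² + 3.9² + 2·[6.2·13.1·0.44 + 6.2·3.9·0.66 + 13.1·3.9·0.66] = 225.26 + 170.83 = 396.09.
Under uncorrelated errors the observed covariances equal the true-score covariances, so only the own-variance terms attenuate.
True-score variance = [6.2²·0.66 + 13.1²·0.75 + 3.9²·0.85] + 170.83 = 167.006 + 170.83 = 337.836.
Reliability = 337.836 / 396.09 = 0.8529.

0.8529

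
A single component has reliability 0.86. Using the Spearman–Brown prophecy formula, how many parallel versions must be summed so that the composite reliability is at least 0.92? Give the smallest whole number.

2

k ≥ ρ*(1−ρ₁)/(ρ₁(1−ρ*)) = 0.92·0.14 / (0.86·0.08) = 1.872.
Smallest integer k = 2.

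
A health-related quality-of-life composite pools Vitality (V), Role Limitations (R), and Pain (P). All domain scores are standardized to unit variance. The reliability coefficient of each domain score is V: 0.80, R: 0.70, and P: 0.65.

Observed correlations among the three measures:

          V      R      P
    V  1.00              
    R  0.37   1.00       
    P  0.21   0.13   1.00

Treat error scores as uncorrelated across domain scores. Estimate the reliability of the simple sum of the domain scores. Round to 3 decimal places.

0.808

Var(V+R+P) = 3 + 2·[0.37 + 0.21 + 0.13] = 3 + 1.42 = 4.42.
Because errors are independent across components, Cov(Tᵢ,Tⱼ) = Cov(Xᵢ,Xⱼ); the off-diagonal part of the true-score variance is the same as above.
True-score variance = [0.80 + 0.70 + 0.65] + 1.42 = 2.15 + 1.42 = 3.57.
Reliability = 3.57 / 4.42 = 0.808.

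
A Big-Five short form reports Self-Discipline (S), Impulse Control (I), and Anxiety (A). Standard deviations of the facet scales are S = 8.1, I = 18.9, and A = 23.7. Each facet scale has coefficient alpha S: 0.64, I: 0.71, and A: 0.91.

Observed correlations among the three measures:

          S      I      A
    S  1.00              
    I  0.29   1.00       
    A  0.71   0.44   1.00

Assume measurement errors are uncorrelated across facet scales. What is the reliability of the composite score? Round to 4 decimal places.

0.8978

Var(S+I+A) = 8.1² + 18.9² + 23.7² + 2·[8.1·18.9·0.29 + 8.1·23.7·0.71 + 18.9·23.7·0.44] = 984.51 + 755.568 = 1740.08.
Under uncorrelated errors the observed covariances equal the true-score covariances, so only the own-variance terms attenuate.
True-score variance = [8.1²·0.64 + 18.9²·0.71 + 23.7²·0.91] + 755.568 = 806.747 + 755.568 = 1562.32.
Reliability = 1562.32 / 1740.08 = 0.8978.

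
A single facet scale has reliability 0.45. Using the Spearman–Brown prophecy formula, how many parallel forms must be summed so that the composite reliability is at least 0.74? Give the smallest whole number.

4

k ≥ ρ*(1−ρ₁)/(ρ₁(1−ρ*)) = 0.74·0.55 / (0.45·0.26) = 3.479.
Smallest integer k = 4.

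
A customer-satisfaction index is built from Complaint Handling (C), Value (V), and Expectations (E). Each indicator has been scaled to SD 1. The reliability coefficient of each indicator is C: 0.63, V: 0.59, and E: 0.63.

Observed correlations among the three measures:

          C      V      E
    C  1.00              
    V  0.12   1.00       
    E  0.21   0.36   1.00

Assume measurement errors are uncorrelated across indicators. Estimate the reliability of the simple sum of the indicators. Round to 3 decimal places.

Var(C+V+E) = 3 + 2·[0.12 + 0.21 + 0.36] = 3 + 1.38 = 4.38.
Under uncorrelated errors the observed covariances equal the true-score covariances, so only the own-variance terms attenuate.
True-score variance = [0.63 + 0.59 + 0.63] + 1.38 = 1.85 + 1.38 = 3.23.
Reliability = 3.23 / 4.38 = 0.737.

0.737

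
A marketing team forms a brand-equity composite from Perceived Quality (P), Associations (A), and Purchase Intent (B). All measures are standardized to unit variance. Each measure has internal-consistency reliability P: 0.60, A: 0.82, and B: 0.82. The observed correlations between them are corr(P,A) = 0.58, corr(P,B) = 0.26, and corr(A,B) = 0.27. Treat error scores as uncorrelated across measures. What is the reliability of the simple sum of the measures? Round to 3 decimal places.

Var(P+A+B) = 3 + 2·[0.58 + 0.26 + 0.27] = 3 + 2.22 = 5.22.
Under uncorrelated errors the observed covariances equal the true-score covariances, so only the own-variance terms attenuate.
True-score variance = [0.60 + 0.82 + 0.82] + 2.22 = 2.24 + 2.22 = 4.46.
Reliability = 4.46 / 5.22 = 0.854.

0.854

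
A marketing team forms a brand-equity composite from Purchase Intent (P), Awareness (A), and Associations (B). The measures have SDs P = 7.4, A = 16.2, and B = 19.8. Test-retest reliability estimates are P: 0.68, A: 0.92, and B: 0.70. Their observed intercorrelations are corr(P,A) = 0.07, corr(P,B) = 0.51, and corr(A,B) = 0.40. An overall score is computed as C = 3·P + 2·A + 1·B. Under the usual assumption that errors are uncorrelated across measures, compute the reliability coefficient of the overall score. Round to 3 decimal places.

Var(C) = 3²·7.4² + 2²·16.2² + 19.8² + 2·[6·7.4·16.2·0.07 + 3·7.4·19.8·0.51 + 2·16.2·19.8·0.40] = 1934.64 + 1062.27 = 2996.91.
Under uncorrelated errors the observed covariances equal the true-score covariances, so only the own-variance terms attenuate.
True-score variance = [3²·7.4²·0.68 + 2²·16.2²·0.92 + 19.8²·0.70] + 1062.27 = 1575.34 + 1062.27 = 2637.6.
Reliability = 2637.6 / 2996.91 = 0.880.

0.880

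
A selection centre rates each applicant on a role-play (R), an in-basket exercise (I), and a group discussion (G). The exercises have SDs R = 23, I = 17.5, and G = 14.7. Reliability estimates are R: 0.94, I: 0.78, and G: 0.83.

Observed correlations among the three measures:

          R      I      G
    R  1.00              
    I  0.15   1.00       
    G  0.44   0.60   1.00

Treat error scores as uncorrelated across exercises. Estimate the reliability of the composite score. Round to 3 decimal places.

Var(R+I+G) = 23² + 17.5² + 14.7² + 2·[23·17.5·0.15 + 23·14.7·0.44 + 17.5·14.7·0.60] = 1051.34 + 726.978 = 1778.32.
Under uncorrelated errors the observed covariances equal the true-score covariances, so only the own-variance terms attenuate.
True-score variance = [23²·0.94 + 17.5²·0.78 + 14.7²·0.83] + 726.978 = 915.49 + 726.978 = 1642.47.
Reliability = 1642.47 / 1778.32 = 0.924.

0.924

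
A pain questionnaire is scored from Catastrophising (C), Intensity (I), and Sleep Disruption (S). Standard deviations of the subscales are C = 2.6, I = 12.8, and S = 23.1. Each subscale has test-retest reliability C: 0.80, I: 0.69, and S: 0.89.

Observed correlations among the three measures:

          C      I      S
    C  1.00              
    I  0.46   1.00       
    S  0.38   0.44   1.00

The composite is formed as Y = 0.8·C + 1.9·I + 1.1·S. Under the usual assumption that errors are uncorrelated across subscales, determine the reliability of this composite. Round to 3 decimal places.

Var(Y) = 0.8²·2.6² + 1.9²·12.8² + 1.1²·23.1² + 2·[1.52·2.6·12.8·0.46 + 0.88·2.6·23.1·0.38 + 2.09·12.8·23.1·0.44] = 1241.46 + 630.522 = 1871.98.
Because errors are independent across components, Cov(Tᵢ,Tⱼ) = Cov(Xᵢ,Xⱼ); the off-diagonal part of the true-score variance is the same as above.
True-score variance = [0.8²·2.6²·0.80 + 1.9²·12.8²·0.69 + 1.1²·23.1²·0.89] + 630.522 = 986.215 + 630.522 = 1616.74.
Reliability = 1616.74 / 1871.98 = 0.864.

0.864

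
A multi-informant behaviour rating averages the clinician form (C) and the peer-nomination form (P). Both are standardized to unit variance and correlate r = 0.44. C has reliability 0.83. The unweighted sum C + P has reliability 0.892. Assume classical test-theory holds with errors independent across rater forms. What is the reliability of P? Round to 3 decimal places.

Var(C+P) = 2 + 2·0.44 = 2.880.
True-score variance = ρ_C + ρ_P + 2·0.44, so 0.892 = (0.83 + ρ_P + 0.88) / 2.880.
ρ_P = 0.892·2.880 − 0.83 − 0.88 = 0.859.

0.859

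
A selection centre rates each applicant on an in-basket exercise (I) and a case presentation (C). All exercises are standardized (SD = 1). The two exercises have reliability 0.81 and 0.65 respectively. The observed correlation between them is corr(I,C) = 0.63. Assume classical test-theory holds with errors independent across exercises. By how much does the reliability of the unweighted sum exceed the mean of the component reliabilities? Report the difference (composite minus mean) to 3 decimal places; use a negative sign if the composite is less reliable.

0.104

Var(sum) = 2 + 1.26 = 3.26; true-score variance = 1.46 + 1.26 = 2.72; composite reliability = 0.8344.
Mean component reliability = 0.7300.
Difference = 0.8344 − 0.7300 = 0.104.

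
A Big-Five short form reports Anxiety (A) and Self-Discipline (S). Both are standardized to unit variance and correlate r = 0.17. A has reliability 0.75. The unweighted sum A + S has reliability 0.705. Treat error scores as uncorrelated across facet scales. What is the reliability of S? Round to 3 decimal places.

Var(A+S) = 2 + 2·0.17 = 2.340.
True-score variance = ρ_A + ρ_S + 2·0.17, so 0.705 = (0.75 + ρ_S + 0.34) / 2.340.
ρ_S = 0.705·2.340 − 0.75 − 0.34 = 0.560.

0.560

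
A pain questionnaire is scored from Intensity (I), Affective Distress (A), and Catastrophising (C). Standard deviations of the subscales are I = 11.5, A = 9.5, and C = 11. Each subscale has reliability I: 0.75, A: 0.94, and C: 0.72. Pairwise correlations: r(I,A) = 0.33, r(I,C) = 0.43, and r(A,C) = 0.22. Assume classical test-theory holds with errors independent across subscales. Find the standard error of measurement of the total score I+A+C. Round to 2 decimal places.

8.51

Var(total) = 343.5 + 226.875 = 570.375.
True-score variance = 271.142 + 226.875 = 498.017, so reliability = 0.8731.
Error variance = 570.375 − 498.017 = 72.3575; SEM = √72.3575 = 8.51.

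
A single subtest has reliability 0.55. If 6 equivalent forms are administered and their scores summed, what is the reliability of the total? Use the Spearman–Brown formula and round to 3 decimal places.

0.880

ρ_k = kρ / (1 + (k−1)ρ) = 6·0.55 / (1 + 5·0.55) = 3.300 / 3.750 = 0.880.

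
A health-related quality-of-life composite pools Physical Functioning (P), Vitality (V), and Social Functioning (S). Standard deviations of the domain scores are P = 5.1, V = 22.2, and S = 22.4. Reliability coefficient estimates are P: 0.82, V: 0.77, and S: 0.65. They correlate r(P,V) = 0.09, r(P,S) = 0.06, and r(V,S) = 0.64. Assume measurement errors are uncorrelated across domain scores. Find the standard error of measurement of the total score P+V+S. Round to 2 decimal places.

17.14

Var(total) = 1020.61 + 670.607 = 1691.22.
True-score variance = 726.959 + 670.607 = 1397.57, so reliability = 0.8264.
Error variance = 1691.22 − 1397.57 = 293.651; SEM = √293.651 = 17.14.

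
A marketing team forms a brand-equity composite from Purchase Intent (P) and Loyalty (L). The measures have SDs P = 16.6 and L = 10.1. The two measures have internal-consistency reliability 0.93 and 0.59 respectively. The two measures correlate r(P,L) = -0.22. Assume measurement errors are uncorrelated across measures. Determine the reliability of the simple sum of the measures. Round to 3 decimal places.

0.799

Var(P+L) = 16.6² + 10.1² + 2·[16.6·10.1·(-0.22)] = 377.57 − 73.7704 = 303.8.
With uncorrelated errors the cross-covariances are all true-score covariance, so they carry over unchanged; only the diagonal terms shrink to ρᵢσᵢ².
True-score variance = [16.6²·0.93 + 10.1²·0.59] − 73.7704 = 316.457 − 73.7704 = 242.686.
Reliability = 242.686 / 303.8 = 0.799.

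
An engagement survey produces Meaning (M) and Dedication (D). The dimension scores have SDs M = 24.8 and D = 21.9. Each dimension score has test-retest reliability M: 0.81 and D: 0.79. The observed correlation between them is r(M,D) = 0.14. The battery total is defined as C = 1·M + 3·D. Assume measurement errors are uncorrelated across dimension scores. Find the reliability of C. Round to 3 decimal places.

0.810

Var(C) = 24.8² + 3²·21.9² + 2·[3·24.8·21.9·0.14] = 4931.53 + 456.221 = 5387.75.
With uncorrelated errors the cross-covariances are all true-score covariance, so they carry over unchanged; only the diagonal terms shrink to ρᵢσᵢ².
True-score variance = [24.8²·0.81 + 3²·21.9²·0.79] + 456.221 = 3908.21 + 456.221 = 4364.43.
Reliability = 4364.43 / 5387.75 = 0.810.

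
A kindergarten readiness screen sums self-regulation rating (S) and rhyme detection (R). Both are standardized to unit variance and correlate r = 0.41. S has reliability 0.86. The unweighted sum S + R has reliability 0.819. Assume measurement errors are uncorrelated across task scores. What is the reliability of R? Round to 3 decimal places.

0.630

Var(S+R) = 2 + 2·0.41 = 2.820.
True-score variance = ρ_S + ρ_R + 2·0.41, so 0.819 = (0.86 + ρ_R + 0.82) / 2.820.
ρ_R = 0.819·2.820 − 0.86 − 0.82 = 0.630.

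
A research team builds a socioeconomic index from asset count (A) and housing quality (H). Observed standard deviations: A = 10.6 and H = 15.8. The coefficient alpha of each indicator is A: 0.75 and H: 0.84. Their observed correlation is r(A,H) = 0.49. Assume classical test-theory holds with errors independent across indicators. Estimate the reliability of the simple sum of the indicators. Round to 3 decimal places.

Var(A+H) = 10.6² + 15.8² + 2·[10.6·15.8·0.49] = 362 + 164.13 = 526.13.
Because errors are independent across components, Cov(Tᵢ,Tⱼ) = Cov(Xᵢ,Xⱼ); the off-diagonal part of the true-score variance is the same as above.
True-score variance = [10.6²·0.75 + 15.8²·0.84] + 164.13 = 293.968 + 164.13 = 458.098.
Reliability = 458.098 / 526.13 = 0.871.

0.871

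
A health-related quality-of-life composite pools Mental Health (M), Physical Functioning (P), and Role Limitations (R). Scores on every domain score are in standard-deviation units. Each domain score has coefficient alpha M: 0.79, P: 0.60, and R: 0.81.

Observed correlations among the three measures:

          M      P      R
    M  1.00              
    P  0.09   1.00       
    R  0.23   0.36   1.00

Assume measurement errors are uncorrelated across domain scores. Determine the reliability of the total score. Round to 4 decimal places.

Var(M+P+R) = 3 + 2·[0.09 + 0.23 + 0.36] = 3 + 1.36 = 4.36.
Under uncorrelated errors the observed covariances equal the true-score covariances, so only the own-variance terms attenuate.
True-score variance = [0.79 + 0.60 + 0.81] + 1.36 = 2.2 + 1.36 = 3.56.
Reliability = 3.56 / 4.36 = 0.8165.

0.8165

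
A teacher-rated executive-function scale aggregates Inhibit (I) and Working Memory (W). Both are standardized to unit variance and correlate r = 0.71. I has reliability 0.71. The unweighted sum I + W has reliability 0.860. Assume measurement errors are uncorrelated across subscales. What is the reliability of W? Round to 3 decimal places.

Var(I+W) = 2 + 2·0.71 = 3.420.
True-score variance = ρ_I + ρ_W + 2·0.71, so 0.860 = (0.71 + ρ_W + 1.42) / 3.420.
ρ_W = 0.860·3.420 − 0.71 − 1.42 = 0.811.

0.811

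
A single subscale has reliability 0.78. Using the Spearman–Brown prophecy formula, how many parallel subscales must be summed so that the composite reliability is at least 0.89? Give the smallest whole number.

k ≥ ρ*(1−ρ₁)/(ρ₁(1−ρ*)) = 0.89·0.22 / (0.78·0.11) = 2.282.
Smallest integer k = 3.

3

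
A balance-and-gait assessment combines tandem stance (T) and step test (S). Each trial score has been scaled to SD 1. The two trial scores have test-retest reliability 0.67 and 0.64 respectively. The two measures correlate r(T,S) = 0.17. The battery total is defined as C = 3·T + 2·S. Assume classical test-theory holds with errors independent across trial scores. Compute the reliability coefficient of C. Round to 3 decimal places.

0.707

Var(C) = 3² + 2² + 2·[6·0.17] = 13 + 2.04 = 15.04.
With uncorrelated errors the cross-covariances are all true-score covariance, so they carry over unchanged; only the diagonal terms shrink to ρᵢσᵢ².
True-score variance = [3²·0.67 + 2²·0.64] + 2.04 = 8.59 + 2.04 = 10.63.
Reliability = 10.63 / 15.04 = 0.707.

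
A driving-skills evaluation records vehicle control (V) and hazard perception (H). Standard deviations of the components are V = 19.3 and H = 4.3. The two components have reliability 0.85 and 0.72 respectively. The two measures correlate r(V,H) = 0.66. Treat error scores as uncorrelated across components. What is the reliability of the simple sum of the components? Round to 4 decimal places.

0.8780

Var(V+H) = 19.3² + 4.3² + 2·[19.3·4.3·0.66] = 390.98 + 109.547 = 500.527.
Under uncorrelated errors the observed covariances equal the true-score covariances, so only the own-variance terms attenuate.
True-score variance = [19.3²·0.85 + 4.3²·0.72] + 109.547 = 329.929 + 109.547 = 439.476.
Reliability = 439.476 / 500.527 = 0.8780.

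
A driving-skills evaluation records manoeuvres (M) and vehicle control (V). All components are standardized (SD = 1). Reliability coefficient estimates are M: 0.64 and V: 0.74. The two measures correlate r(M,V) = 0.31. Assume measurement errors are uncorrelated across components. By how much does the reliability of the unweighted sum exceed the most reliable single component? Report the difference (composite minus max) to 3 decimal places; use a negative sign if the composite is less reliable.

0.023

Var(sum) = 2 + 0.62 = 2.62; true-score variance = 1.38 + 0.62 = 2; composite reliability = 0.7634.
Max component reliability = 0.7400.
Difference = 0.7634 − 0.7400 = 0.023.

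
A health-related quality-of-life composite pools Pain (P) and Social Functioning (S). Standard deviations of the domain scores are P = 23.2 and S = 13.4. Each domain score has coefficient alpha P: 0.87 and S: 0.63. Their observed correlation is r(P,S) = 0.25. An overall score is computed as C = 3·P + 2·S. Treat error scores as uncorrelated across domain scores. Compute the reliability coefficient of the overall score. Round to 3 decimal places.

Var(C) = 3²·23.2² + 2²·13.4² + 2·[6·23.2·13.4·0.25] = 5562.4 + 932.64 = 6495.04.
Under uncorrelated errors the observed covariances equal the true-score covariances, so only the own-variance terms attenuate.
True-score variance = [3²·23.2²·0.87 + 2²·13.4²·0.63] + 932.64 = 4666.91 + 932.64 = 5599.55.
Reliability = 5599.55 / 6495.04 = 0.862.

0.862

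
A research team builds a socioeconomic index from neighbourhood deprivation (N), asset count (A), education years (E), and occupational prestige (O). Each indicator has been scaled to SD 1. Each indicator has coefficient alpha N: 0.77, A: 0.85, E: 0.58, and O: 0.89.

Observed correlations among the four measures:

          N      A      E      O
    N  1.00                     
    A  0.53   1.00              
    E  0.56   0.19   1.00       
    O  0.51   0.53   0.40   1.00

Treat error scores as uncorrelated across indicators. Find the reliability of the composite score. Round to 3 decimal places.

Var(N+A+E+O) = 4 + 2·[0.53 + 0.56 + 0.51 + 0.19 + 0.53 + 0.40] = 4 + 5.44 = 9.44.
Under uncorrelated errors the observed covariances equal the true-score covariances, so only the own-variance terms attenuate.
True-score variance = [0.77 + 0.85 + 0.58 + 0.89] + 5.44 = 3.09 + 5.44 = 8.53.
Reliability = 8.53 / 9.44 = 0.904.

0.904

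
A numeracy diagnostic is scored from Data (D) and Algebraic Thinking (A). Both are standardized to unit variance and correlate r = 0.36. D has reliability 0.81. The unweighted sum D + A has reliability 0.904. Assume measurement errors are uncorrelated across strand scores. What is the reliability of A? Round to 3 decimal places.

0.929

Var(D+A) = 2 + 2·0.36 = 2.720.
True-score variance = ρ_D + ρ_A + 2·0.36, so 0.904 = (0.81 + ρ_A + 0.72) / 2.720.
ρ_A = 0.904·2.720 − 0.81 − 0.72 = 0.929.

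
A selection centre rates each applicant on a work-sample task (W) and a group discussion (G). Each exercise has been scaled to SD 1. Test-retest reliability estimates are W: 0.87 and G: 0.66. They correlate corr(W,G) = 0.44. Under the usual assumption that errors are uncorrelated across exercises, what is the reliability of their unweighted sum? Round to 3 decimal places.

Var(W+G) = 2 + 2·[0.44] = 2 + 0.88 = 2.88.
Under uncorrelated errors the observed covariances equal the true-score covariances, so only the own-variance terms attenuate.
True-score variance = [0.87 + 0.66] + 0.88 = 1.53 + 0.88 = 2.41.
Reliability = 2.41 / 2.88 = 0.837.

0.837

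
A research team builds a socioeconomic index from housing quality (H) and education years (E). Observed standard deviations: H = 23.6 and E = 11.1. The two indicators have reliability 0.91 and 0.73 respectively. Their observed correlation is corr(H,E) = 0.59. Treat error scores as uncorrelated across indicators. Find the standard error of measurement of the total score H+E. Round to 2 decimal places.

Var(total) = 680.17 + 309.113 = 989.283.
True-score variance = 596.777 + 309.113 = 905.89, so reliability = 0.9157.
Error variance = 989.283 − 905.89 = 83.3931; SEM = √83.3931 = 9.13.

9.13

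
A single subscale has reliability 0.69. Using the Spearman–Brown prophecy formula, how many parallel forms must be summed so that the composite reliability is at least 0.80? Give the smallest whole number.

k ≥ ρ*(1−ρ₁)/(ρ₁(1−ρ*)) = 0.80·0.31 / (0.69·0.20) = 1.797.
Smallest integer k = 2.

2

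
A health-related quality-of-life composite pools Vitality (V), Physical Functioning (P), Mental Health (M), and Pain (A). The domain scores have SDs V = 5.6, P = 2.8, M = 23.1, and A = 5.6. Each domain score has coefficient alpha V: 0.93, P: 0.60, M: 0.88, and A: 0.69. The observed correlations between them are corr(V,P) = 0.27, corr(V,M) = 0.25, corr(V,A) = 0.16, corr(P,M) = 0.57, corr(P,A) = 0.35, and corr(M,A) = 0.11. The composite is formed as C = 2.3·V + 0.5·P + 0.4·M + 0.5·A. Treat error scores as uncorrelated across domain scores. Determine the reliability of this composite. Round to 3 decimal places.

Var(C) = 2.3²·5.6² + 0.5²·2.8² + 0.4²·23.1² + 0.5²·5.6² + 2·[1.15·5.6·2.8·0.27 + 0.92·5.6·23.1·0.25 + 1.15·5.6·5.6·0.16 + 0.2·2.8·23.1·0.57 + 0.25·2.8·5.6·0.35 + 0.2·23.1·5.6·0.11] = 261.072 + 103.966 = 365.038.
Because errors are independent across components, Cov(Tᵢ,Tⱼ) = Cov(Xᵢ,Xⱼ); the off-diagonal part of the true-score variance is the same as above.
True-score variance = [2.3²·5.6²·0.93 + 0.5²·2.8²·0.60 + 0.4²·23.1²·0.88 + 0.5²·5.6²·0.69] + 103.966 = 236 + 103.966 = 339.966.
Reliability = 339.966 / 365.038 = 0.931.

0.931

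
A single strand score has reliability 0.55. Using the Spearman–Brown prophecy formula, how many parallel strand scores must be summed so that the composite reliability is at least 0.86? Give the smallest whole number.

6

k ≥ ρ*(1−ρ₁)/(ρ₁(1−ρ*)) = 0.86·0.45 / (0.55·0.14) = 5.026.
Smallest integer k = 6.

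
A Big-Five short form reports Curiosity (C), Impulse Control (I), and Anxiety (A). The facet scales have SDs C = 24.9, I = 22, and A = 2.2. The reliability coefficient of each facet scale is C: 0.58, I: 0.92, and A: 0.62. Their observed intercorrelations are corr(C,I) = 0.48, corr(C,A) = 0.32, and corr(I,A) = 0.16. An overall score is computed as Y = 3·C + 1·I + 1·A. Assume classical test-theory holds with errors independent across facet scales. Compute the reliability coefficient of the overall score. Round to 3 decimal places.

Var(Y) = 3²·24.9² + 22² + 2.2² + 2·[3·24.9·22·0.48 + 3·24.9·2.2·0.32 + 22·2.2·0.16] = 6068.93 + 1698.33 = 7767.26.
Because errors are independent across components, Cov(Tᵢ,Tⱼ) = Cov(Xᵢ,Xⱼ); the off-diagonal part of the true-score variance is the same as above.
True-score variance = [3²·24.9²·0.58 + 22²·0.92 + 2.2²·0.62] + 1698.33 = 3684.73 + 1698.33 = 5383.06.
Reliability = 5383.06 / 7767.26 = 0.693.

0.693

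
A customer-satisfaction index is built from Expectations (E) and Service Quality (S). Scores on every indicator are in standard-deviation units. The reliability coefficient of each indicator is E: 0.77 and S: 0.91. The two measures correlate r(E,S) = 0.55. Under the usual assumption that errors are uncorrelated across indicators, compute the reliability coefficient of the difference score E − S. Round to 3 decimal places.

0.644

Var(E−S) = 1 + 1 − 2·0.55 = 2 − 1.1 = 0.9.
With uncorrelated errors the cross-covariances are all true-score covariance, so they carry over unchanged; only the diagonal terms shrink to ρᵢσᵢ².
True-score variance = [0.77 + 0.91] − 1.1 = 1.68 − 1.1 = 0.58.
Reliability = 0.58 / 0.9 = 0.644.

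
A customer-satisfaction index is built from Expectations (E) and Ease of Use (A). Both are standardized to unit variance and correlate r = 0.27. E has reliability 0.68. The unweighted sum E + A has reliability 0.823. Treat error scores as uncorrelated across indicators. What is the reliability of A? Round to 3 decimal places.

Var(E+A) = 2 + 2·0.27 = 2.540.
True-score variance = ρ_E + ρ_A + 2·0.27, so 0.823 = (0.68 + ρ_A + 0.54) / 2.540.
ρ_A = 0.823·2.540 − 0.68 − 0.54 = 0.870.

0.870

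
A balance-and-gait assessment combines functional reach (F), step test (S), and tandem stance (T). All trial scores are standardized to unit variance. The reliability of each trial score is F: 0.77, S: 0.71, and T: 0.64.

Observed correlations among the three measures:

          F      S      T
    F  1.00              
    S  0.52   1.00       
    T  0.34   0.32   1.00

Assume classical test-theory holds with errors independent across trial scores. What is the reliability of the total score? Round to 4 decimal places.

Var(F+S+T) = 3 + 2·[0.52 + 0.34 + 0.32] = 3 + 2.36 = 5.36.
With uncorrelated errors the cross-covariances are all true-score covariance, so they carry over unchanged; only the diagonal terms shrink to ρᵢσᵢ².
True-score variance = [0.77 + 0.71 + 0.64] + 2.36 = 2.12 + 2.36 = 4.48.
Reliability = 4.48 / 5.36 = 0.8358.

0.8358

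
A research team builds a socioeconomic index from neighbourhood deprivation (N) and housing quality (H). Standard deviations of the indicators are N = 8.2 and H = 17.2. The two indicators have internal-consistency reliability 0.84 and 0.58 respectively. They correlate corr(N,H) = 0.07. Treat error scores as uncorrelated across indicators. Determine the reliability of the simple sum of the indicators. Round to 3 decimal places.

Var(N+H) = 8.2² + 17.2² + 2·[8.2·17.2·0.07] = 363.08 + 19.7456 = 382.826.
Because errors are independent across components, Cov(Tᵢ,Tⱼ) = Cov(Xᵢ,Xⱼ); the off-diagonal part of the true-score variance is the same as above.
True-score variance = [8.2²·0.84 + 17.2²·0.58] + 19.7456 = 228.069 + 19.7456 = 247.814.
Reliability = 247.814 / 382.826 = 0.647.

0.647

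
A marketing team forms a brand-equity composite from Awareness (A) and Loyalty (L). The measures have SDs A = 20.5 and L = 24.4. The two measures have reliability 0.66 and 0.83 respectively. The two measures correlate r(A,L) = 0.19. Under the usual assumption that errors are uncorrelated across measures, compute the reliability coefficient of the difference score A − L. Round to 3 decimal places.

Var(A−L) = 20.5² + 24.4² − 2·20.5·24.4·0.19 = 1015.61 − 190.076 = 825.534.
Under uncorrelated errors the observed covariances equal the true-score covariances, so only the own-variance terms attenuate.
True-score variance = [20.5²·0.66 + 24.4²·0.83] − 190.076 = 771.514 − 190.076 = 581.438.
Reliability = 581.438 / 825.534 = 0.704.

0.704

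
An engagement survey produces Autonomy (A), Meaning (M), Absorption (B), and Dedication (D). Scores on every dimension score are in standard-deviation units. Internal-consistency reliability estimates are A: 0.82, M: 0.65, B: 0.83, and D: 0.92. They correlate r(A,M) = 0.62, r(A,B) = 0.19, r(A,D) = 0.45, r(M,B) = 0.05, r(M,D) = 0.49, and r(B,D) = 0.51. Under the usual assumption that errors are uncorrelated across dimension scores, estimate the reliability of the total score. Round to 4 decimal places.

0.9095

Var(A+M+B+D) = 4 + 2·[0.62 + 0.19 + 0.45 + 0.05 + 0.49 + 0.51] = 4 + 4.62 = 8.62.
Under uncorrelated errors the observed covariances equal the true-score covariances, so only the own-variance terms attenuate.
True-score variance = [0.82 + 0.65 + 0.83 + 0.92] + 4.62 = 3.22 + 4.62 = 7.84.
Reliability = 7.84 / 8.62 = 0.9095.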